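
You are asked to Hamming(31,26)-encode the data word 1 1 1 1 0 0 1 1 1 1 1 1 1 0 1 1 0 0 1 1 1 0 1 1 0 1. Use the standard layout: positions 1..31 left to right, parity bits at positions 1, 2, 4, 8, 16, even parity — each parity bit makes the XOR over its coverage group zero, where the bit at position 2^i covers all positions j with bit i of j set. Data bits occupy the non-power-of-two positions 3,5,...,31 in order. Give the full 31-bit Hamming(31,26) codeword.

Place data bits at non-power-of-two positions: b3=1, b5=1, b6=1, b7=1, b9=0, b10=0, b11=1, b12=1, b13=1, b14=1, b15=1, b17=1, b18=1, b19=0, b20=1, b21=1, b22=0, b23=0, b24=1, b25=1, b26=1, b27=0, b28=1, b29=1, b30=0, b31=1.
p1 = XOR of data positions {3,5,7,9,11,13,15,17,19,21,23,25,27,29,31} = 1⊕1⊕1⊕0⊕1⊕1⊕1⊕1⊕0⊕1⊕0⊕1⊕0⊕1⊕1 = 1
p2 = XOR of data positions {3,6,7,10,11,14,15,18,19,22,23,26,27,30,31} = 1⊕1⊕1⊕0⊕1⊕1⊕1⊕1⊕0⊕0⊕0⊕1⊕0⊕0⊕1 = 1
p4 = XOR of data positions {5,6,7,12,13,14,15,20,21,22,23,28,29,30,31} = 1⊕1⊕1⊕1⊕1⊕1⊕1⊕1⊕1⊕0⊕0⊕1⊕1⊕0⊕1 = 0
p8 = XOR of data positions {9,10,11,12,13,14,15,24,25,26,27,28,29,30,31} = 0⊕0⊕1⊕1⊕1⊕1⊕1⊕1⊕1⊕1⊕0⊕1⊕1⊕0⊕1 = 1
p16 = XOR of data positions {17,18,19,20,21,22,23,24,25,26,27,28,29,30,31} = 1⊕1⊕0⊕1⊕1⊕0⊕0⊕1⊕1⊕1⊕0⊕1⊕1⊕0⊕1 = 0
Codeword b1..b31 = 1110111100111110110110011101101

1110111100111110110110011101101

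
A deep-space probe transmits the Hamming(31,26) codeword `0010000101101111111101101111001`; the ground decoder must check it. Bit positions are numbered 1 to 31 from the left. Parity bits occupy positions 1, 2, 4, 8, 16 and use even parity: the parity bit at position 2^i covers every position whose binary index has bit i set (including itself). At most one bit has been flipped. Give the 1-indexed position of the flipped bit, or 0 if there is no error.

8

s1: b1⊕b3⊕b5⊕b7⊕b9⊕b11⊕b13⊕b15⊕b17⊕b19⊕b21⊕b23⊕b25⊕b27⊕b29⊕b31 = 0⊕1⊕0⊕0⊕0⊕1⊕1⊕1⊕1⊕1⊕0⊕1⊕1⊕1⊕0⊕1 = 0
s2: b2⊕b3⊕b6⊕b7⊕b10⊕b11⊕b14⊕b15⊕b18⊕b19⊕b22⊕b23⊕b26⊕b27⊕b30⊕b31 = 0⊕1⊕0⊕0⊕1⊕1⊕1⊕1⊕1⊕1⊕1⊕1⊕1⊕1⊕0⊕1 = 0
s4: b4⊕b5⊕b6⊕b7⊕b12⊕b13⊕b14⊕b15⊕b20⊕b21⊕b22⊕b23⊕b28⊕b29⊕b30⊕b31 = 0⊕0⊕0⊕0⊕0⊕1⊕1⊕1⊕1⊕0⊕1⊕1⊕1⊕0⊕0⊕1 = 0
s8: b8⊕b9⊕b10⊕b11⊕b12⊕b13⊕b14⊕b15⊕b24⊕b25⊕b26⊕b27⊕b28⊕b29⊕b30⊕b31 = 1⊕0⊕1⊕1⊕0⊕1⊕1⊕1⊕0⊕1⊕1⊕1⊕1⊕0⊕0⊕1 = 1
s16: b16⊕b17⊕b18⊕b19⊕b20⊕b21⊕b22⊕b23⊕b24⊕b25⊕b26⊕b27⊕b28⊕b29⊕b30⊕b31 = 1⊕1⊕1⊕1⊕1⊕0⊕1⊕1⊕0⊕1⊕1⊕1⊕1⊕0⊕0⊕1 = 0
Syndrome (s16...s1) = 01000 → position 8.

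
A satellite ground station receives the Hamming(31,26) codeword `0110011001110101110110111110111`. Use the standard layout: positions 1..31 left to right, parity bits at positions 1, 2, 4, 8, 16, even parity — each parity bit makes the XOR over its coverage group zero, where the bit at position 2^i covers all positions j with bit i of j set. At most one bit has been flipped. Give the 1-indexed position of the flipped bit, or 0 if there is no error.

s1: b1⊕b3⊕b5⊕b7⊕b9⊕b11⊕b13⊕b15⊕b17⊕b19⊕b21⊕b23⊕b25⊕b27⊕b29⊕b31 = 0⊕1⊕0⊕1⊕0⊕1⊕0⊕0⊕1⊕0⊕1⊕1⊕1⊕1⊕1⊕1 = 0
s2: b2⊕b3⊕b6⊕b7⊕b10⊕b11⊕b14⊕b15⊕b18⊕b19⊕b22⊕b23⊕b26⊕b27⊕b30⊕b31 = 1⊕1⊕1⊕1⊕1⊕1⊕1⊕0⊕1⊕0⊕0⊕1⊕1⊕1⊕1⊕1 = 1
s4: b4⊕b5⊕b6⊕b7⊕b12⊕b13⊕b14⊕b15⊕b20⊕b21⊕b22⊕b23⊕b28⊕b29⊕b30⊕b31 = 0⊕0⊕1⊕1⊕1⊕0⊕1⊕0⊕1⊕1⊕0⊕1⊕0⊕1⊕1⊕1 = 0
s8: b8⊕b9⊕b10⊕b11⊕b12⊕b13⊕b14⊕b15⊕b24⊕b25⊕b26⊕b27⊕b28⊕b29⊕b30⊕b31 = 0⊕0⊕1⊕1⊕1⊕0⊕1⊕0⊕1⊕1⊕1⊕1⊕0⊕1⊕1⊕1 = 1
s16: b16⊕b17⊕b18⊕b19⊕b20⊕b21⊕b22⊕b23⊕b24⊕b25⊕b26⊕b27⊕b28⊕b29⊕b30⊕b31 = 1⊕1⊕1⊕0⊕1⊕1⊕0⊕1⊕1⊕1⊕1⊕1⊕0⊕1⊕1⊕1 = 1
Syndrome (s16...s1) = 11010 → position 26.

26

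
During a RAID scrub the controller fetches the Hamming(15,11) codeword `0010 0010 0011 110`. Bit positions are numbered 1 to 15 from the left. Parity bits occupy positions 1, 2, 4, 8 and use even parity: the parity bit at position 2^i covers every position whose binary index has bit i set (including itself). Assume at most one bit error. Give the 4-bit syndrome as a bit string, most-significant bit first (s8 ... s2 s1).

s1: b1⊕b3⊕b5⊕b7⊕b9⊕b11⊕b13⊕b15 = 0⊕1⊕0⊕1⊕0⊕1⊕1⊕0 = 0
s2: b2⊕b3⊕b6⊕b7⊕b10⊕b11⊕b14⊕b15 = 0⊕1⊕0⊕1⊕0⊕1⊕1⊕0 = 0
s4: b4⊕b5⊕b6⊕b7⊕b12⊕b13⊕b14⊕b15 = 0⊕0⊕0⊕1⊕1⊕1⊕1⊕0 = 0
s8: b8⊕b9⊕b10⊕b11⊕b12⊕b13⊕b14⊕b15 = 0⊕0⊕0⊕1⊕1⊕1⊕1⊕0 = 0
Syndrome (s8...s1) = 0000 → position 0 (no error).

0000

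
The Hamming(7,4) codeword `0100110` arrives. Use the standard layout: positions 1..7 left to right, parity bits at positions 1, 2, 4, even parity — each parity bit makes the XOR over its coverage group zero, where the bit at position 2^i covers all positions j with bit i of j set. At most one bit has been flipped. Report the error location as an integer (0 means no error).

1

s1: b1⊕b3⊕b5⊕b7 = 0⊕0⊕1⊕0 = 1
s2: b2⊕b3⊕b6⊕b7 = 1⊕0⊕1⊕0 = 0
s4: b4⊕b5⊕b6⊕b7 = 0⊕1⊕1⊕0 = 0
Syndrome (s4...s1) = 001 → position 1.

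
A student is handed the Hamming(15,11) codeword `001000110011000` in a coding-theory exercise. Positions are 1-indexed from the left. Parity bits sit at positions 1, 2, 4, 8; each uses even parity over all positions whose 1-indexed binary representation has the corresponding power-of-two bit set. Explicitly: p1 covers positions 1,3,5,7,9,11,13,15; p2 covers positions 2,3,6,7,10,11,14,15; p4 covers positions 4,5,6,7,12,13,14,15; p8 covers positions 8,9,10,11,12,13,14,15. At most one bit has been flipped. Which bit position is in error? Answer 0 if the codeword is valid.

11

s1: b1⊕b3⊕b5⊕b7⊕b9⊕b11⊕b13⊕b15 = 0⊕1⊕0⊕1⊕0⊕1⊕0⊕0 = 1
s2: b2⊕b3⊕b6⊕b7⊕b10⊕b11⊕b14⊕b15 = 0⊕1⊕0⊕1⊕0⊕1⊕0⊕0 = 1
s4: b4⊕b5⊕b6⊕b7⊕b12⊕b13⊕b14⊕b15 = 0⊕0⊕0⊕1⊕1⊕0⊕0⊕0 = 0
s8: b8⊕b9⊕b10⊕b11⊕b12⊕b13⊕b14⊕b15 = 1⊕0⊕0⊕1⊕1⊕0⊕0⊕0 = 1
Syndrome (s8...s1) = 1011 → position 11.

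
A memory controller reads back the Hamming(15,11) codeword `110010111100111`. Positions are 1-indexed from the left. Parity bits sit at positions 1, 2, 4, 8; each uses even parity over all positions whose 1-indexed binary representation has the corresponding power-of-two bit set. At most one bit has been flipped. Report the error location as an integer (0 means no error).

6

s1: b1⊕b3⊕b5⊕b7⊕b9⊕b11⊕b13⊕b15 = 1⊕0⊕1⊕1⊕1⊕0⊕1⊕1 = 0
s2: b2⊕b3⊕b6⊕b7⊕b10⊕b11⊕b14⊕b15 = 1⊕0⊕0⊕1⊕1⊕0⊕1⊕1 = 1
s4: b4⊕b5⊕b6⊕b7⊕b12⊕b13⊕b14⊕b15 = 0⊕1⊕0⊕1⊕0⊕1⊕1⊕1 = 1
s8: b8⊕b9⊕b10⊕b11⊕b12⊕b13⊕b14⊕b15 = 1⊕1⊕1⊕0⊕0⊕1⊕1⊕1 = 0
Syndrome (s8...s1) = 0110 → position 6.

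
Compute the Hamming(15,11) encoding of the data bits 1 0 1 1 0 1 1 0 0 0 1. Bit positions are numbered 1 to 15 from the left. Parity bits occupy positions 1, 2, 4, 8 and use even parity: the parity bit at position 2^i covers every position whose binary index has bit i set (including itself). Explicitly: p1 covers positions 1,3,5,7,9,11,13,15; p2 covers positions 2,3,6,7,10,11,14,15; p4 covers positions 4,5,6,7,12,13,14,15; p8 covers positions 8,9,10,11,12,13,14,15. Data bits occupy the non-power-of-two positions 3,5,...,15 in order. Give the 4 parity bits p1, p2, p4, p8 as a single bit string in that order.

Place data bits at non-power-of-two positions: b3=1, b5=0, b6=1, b7=1, b9=0, b10=1, b11=1, b12=0, b13=0, b14=0, b15=1.
p1 = XOR of data positions {3,5,7,9,11,13,15} = 1⊕0⊕1⊕0⊕1⊕0⊕1 = 0
p2 = XOR of data positions {3,6,7,10,11,14,15} = 1⊕1⊕1⊕1⊕1⊕0⊕1 = 0
p4 = XOR of data positions {5,6,7,12,13,14,15} = 0⊕1⊕1⊕0⊕0⊕0⊕1 = 1
p8 = XOR of data positions {9,10,11,12,13,14,15} = 0⊕1⊕1⊕0⊕0⊕0⊕1 = 1
Parity bits p1,p2,p4,p8 = 0011

0011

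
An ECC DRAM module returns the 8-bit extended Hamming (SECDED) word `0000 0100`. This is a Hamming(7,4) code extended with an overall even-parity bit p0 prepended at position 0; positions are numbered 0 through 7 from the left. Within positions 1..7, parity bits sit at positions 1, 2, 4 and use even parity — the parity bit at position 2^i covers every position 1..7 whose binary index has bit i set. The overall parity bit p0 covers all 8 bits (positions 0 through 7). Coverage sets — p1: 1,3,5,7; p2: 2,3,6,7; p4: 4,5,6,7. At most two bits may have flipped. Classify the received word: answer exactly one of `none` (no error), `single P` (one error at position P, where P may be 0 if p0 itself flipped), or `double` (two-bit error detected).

single 5

s1: b1⊕b3⊕b5⊕b7 = 0⊕0⊕1⊕0 = 1
s2: b2⊕b3⊕b6⊕b7 = 0⊕0⊕0⊕0 = 0
s4: b4⊕b5⊕b6⊕b7 = 0⊕1⊕0⊕0 = 1
Syndrome (s4...s1) = 101 → position 5.
Overall parity (XOR of all 8 bits, including p0): 0⊕0⊕0⊕0⊕0⊕1⊕0⊕0 = 1
Overall=1, syndrome position=5 → single-bit error at position 5.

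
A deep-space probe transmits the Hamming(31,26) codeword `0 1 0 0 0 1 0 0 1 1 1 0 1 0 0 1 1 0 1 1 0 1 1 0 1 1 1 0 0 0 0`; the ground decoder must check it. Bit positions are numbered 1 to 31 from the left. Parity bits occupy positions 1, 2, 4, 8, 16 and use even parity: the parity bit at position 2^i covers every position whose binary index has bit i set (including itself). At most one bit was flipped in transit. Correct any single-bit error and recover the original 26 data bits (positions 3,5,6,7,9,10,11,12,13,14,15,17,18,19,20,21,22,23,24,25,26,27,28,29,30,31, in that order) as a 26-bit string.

s1: b1⊕b3⊕b5⊕b7⊕b9⊕b11⊕b13⊕b15⊕b17⊕b19⊕b21⊕b23⊕b25⊕b27⊕b29⊕b31 = 0⊕0⊕0⊕0⊕1⊕1⊕1⊕0⊕1⊕1⊕0⊕1⊕1⊕1⊕0⊕0 = 0
s2: b2⊕b3⊕b6⊕b7⊕b10⊕b11⊕b14⊕b15⊕b18⊕b19⊕b22⊕b23⊕b26⊕b27⊕b30⊕b31 = 1⊕0⊕1⊕0⊕1⊕1⊕0⊕0⊕0⊕1⊕1⊕1⊕1⊕1⊕0⊕0 = 1
s4: b4⊕b5⊕b6⊕b7⊕b12⊕b13⊕b14⊕b15⊕b20⊕b21⊕b22⊕b23⊕b28⊕b29⊕b30⊕b31 = 0⊕0⊕1⊕0⊕0⊕1⊕0⊕0⊕1⊕0⊕1⊕1⊕0⊕0⊕0⊕0 = 1
s8: b8⊕b9⊕b10⊕b11⊕b12⊕b13⊕b14⊕b15⊕b24⊕b25⊕b26⊕b27⊕b28⊕b29⊕b30⊕b31 = 0⊕1⊕1⊕1⊕0⊕1⊕0⊕0⊕0⊕1⊕1⊕1⊕0⊕0⊕0⊕0 = 1
s16: b16⊕b17⊕b18⊕b19⊕b20⊕b21⊕b22⊕b23⊕b24⊕b25⊕b26⊕b27⊕b28⊕b29⊕b30⊕b31 = 1⊕1⊕0⊕1⊕1⊕0⊕1⊕1⊕0⊕1⊕1⊕1⊕0⊕0⊕0⊕0 = 1
Syndrome (s16...s1) = 11110 → position 30.
Flip bit 30: corrected codeword = 0100010011101001101101101110010
Data bits at positions 3,5,6,7,9,10,11,12,13,14,15,17,18,19,20,21,22,23,24,25,26,27,28,29,30,31: 00101110100101101101110010

00101110100101101101110010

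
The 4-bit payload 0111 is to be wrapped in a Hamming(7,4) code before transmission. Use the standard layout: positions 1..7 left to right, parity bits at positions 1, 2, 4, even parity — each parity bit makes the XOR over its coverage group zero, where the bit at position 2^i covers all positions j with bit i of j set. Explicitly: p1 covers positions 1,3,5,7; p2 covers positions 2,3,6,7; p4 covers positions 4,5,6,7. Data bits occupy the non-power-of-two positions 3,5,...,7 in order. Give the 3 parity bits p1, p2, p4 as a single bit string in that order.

Place data bits at non-power-of-two positions: b3=0, b5=1, b6=1, b7=1.
p1 = XOR of data positions {3,5,7} = 0⊕1⊕1 = 0
p2 = XOR of data positions {3,6,7} = 0⊕1⊕1 = 0
p4 = XOR of data positions {5,6,7} = 1⊕1⊕1 = 1
Parity bits p1,p2,p4 = 001

001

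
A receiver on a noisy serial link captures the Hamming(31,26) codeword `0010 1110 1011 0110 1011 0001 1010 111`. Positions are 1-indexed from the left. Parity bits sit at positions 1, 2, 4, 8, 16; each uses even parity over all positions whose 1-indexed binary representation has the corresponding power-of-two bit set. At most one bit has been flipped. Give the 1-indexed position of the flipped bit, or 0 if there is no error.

s1: b1⊕b3⊕b5⊕b7⊕b9⊕b11⊕b13⊕b15⊕b17⊕b19⊕b21⊕b23⊕b25⊕b27⊕b29⊕b31 = 0⊕1⊕1⊕1⊕1⊕1⊕0⊕1⊕1⊕1⊕0⊕0⊕1⊕1⊕1⊕1 = 0
s2: b2⊕b3⊕b6⊕b7⊕b10⊕b11⊕b14⊕b15⊕b18⊕b19⊕b22⊕b23⊕b26⊕b27⊕b30⊕b31 = 0⊕1⊕1⊕1⊕0⊕1⊕1⊕1⊕0⊕1⊕0⊕0⊕0⊕1⊕1⊕1 = 0
s4: b4⊕b5⊕b6⊕b7⊕b12⊕b13⊕b14⊕b15⊕b20⊕b21⊕b22⊕b23⊕b28⊕b29⊕b30⊕b31 = 0⊕1⊕1⊕1⊕1⊕0⊕1⊕1⊕1⊕0⊕0⊕0⊕0⊕1⊕1⊕1 = 0
s8: b8⊕b9⊕b10⊕b11⊕b12⊕b13⊕b14⊕b15⊕b24⊕b25⊕b26⊕b27⊕b28⊕b29⊕b30⊕b31 = 0⊕1⊕0⊕1⊕1⊕0⊕1⊕1⊕1⊕1⊕0⊕1⊕0⊕1⊕1⊕1 = 1
s16: b16⊕b17⊕b18⊕b19⊕b20⊕b21⊕b22⊕b23⊕b24⊕b25⊕b26⊕b27⊕b28⊕b29⊕b30⊕b31 = 0⊕1⊕0⊕1⊕1⊕0⊕0⊕0⊕1⊕1⊕0⊕1⊕0⊕1⊕1⊕1 = 1
Syndrome (s16...s1) = 11000 → position 24.

24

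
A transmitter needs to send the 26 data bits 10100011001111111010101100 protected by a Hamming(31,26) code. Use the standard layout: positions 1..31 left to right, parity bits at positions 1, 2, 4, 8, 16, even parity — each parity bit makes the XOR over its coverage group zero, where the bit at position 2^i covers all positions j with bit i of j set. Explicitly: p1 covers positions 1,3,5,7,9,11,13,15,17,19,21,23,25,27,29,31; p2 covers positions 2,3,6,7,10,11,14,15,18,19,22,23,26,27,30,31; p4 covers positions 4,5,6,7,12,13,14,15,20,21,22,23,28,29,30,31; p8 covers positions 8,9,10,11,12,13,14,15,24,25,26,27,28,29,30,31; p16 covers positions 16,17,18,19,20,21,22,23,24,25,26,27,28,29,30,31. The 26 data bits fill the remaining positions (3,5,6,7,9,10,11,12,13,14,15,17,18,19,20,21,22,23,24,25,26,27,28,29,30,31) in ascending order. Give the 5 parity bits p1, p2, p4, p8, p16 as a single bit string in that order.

10010

Place data bits at non-power-of-two positions: b3=1, b5=0, b6=1, b7=0, b9=0, b10=0, b11=1, b12=1, b13=0, b14=0, b15=1, b17=1, b18=1, b19=1, b20=1, b21=1, b22=1, b23=0, b24=1, b25=0, b26=1, b27=0, b28=1, b29=1, b30=0, b31=0.
p1 = XOR of data positions {3,5,7,9,11,13,15,17,19,21,23,25,27,29,31} = 1⊕0⊕0⊕0⊕1⊕0⊕1⊕1⊕1⊕1⊕0⊕0⊕0⊕1⊕0 = 1
p2 = XOR of data positions {3,6,7,10,11,14,15,18,19,22,23,26,27,30,31} = 1⊕1⊕0⊕0⊕1⊕0⊕1⊕1⊕1⊕1⊕0⊕1⊕0⊕0⊕0 = 0
p4 = XOR of data positions {5,6,7,12,13,14,15,20,21,22,23,28,29,30,31} = 0⊕1⊕0⊕1⊕0⊕0⊕1⊕1⊕1⊕1⊕0⊕1⊕1⊕0⊕0 = 0
p8 = XOR of data positions {9,10,11,12,13,14,15,24,25,26,27,28,29,30,31} = 0⊕0⊕1⊕1⊕0⊕0⊕1⊕1⊕0⊕1⊕0⊕1⊕1⊕0⊕0 = 1
p16 = XOR of data positions {17,18,19,20,21,22,23,24,25,26,27,28,29,30,31} = 1⊕1⊕1⊕1⊕1⊕1⊕0⊕1⊕0⊕1⊕0⊕1⊕1⊕0⊕0 = 0
Parity bits p1,p2,p4,p8,p16 = 10010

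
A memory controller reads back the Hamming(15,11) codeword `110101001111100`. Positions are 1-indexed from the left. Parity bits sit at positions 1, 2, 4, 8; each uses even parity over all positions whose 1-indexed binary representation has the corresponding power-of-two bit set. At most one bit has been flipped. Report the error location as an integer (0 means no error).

8

s1: b1⊕b3⊕b5⊕b7⊕b9⊕b11⊕b13⊕b15 = 1⊕0⊕0⊕0⊕1⊕1⊕1⊕0 = 0
s2: b2⊕b3⊕b6⊕b7⊕b10⊕b11⊕b14⊕b15 = 1⊕0⊕1⊕0⊕1⊕1⊕0⊕0 = 0
s4: b4⊕b5⊕b6⊕b7⊕b12⊕b13⊕b14⊕b15 = 1⊕0⊕1⊕0⊕1⊕1⊕0⊕0 = 0
s8: b8⊕b9⊕b10⊕b11⊕b12⊕b13⊕b14⊕b15 = 0⊕1⊕1⊕1⊕1⊕1⊕0⊕0 = 1
Syndrome (s8...s1) = 1000 → position 8.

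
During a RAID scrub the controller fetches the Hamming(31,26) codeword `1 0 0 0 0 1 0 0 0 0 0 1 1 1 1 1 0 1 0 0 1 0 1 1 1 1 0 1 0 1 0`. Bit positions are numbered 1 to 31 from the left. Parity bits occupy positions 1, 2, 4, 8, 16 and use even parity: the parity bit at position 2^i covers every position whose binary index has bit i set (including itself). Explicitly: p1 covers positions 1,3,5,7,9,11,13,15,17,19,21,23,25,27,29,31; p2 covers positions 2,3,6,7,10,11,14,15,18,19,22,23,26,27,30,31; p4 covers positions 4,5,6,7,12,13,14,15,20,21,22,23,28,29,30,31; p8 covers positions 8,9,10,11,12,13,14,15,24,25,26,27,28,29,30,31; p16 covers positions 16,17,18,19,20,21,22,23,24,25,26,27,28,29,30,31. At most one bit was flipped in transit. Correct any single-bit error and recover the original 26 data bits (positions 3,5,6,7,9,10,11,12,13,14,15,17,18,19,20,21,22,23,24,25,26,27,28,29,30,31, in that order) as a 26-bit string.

s1: b1⊕b3⊕b5⊕b7⊕b9⊕b11⊕b13⊕b15⊕b17⊕b19⊕b21⊕b23⊕b25⊕b27⊕b29⊕b31 = 1⊕0⊕0⊕0⊕0⊕0⊕1⊕1⊕0⊕0⊕1⊕1⊕1⊕0⊕0⊕0 = 0
s2: b2⊕b3⊕b6⊕b7⊕b10⊕b11⊕b14⊕b15⊕b18⊕b19⊕b22⊕b23⊕b26⊕b27⊕b30⊕b31 = 0⊕0⊕1⊕0⊕0⊕0⊕1⊕1⊕1⊕0⊕0⊕1⊕1⊕0⊕1⊕0 = 1
s4: b4⊕b5⊕b6⊕b7⊕b12⊕b13⊕b14⊕b15⊕b20⊕b21⊕b22⊕b23⊕b28⊕b29⊕b30⊕b31 = 0⊕0⊕1⊕0⊕1⊕1⊕1⊕1⊕0⊕1⊕0⊕1⊕1⊕0⊕1⊕0 = 1
s8: b8⊕b9⊕b10⊕b11⊕b12⊕b13⊕b14⊕b15⊕b24⊕b25⊕b26⊕b27⊕b28⊕b29⊕b30⊕b31 = 0⊕0⊕0⊕0⊕1⊕1⊕1⊕1⊕1⊕1⊕1⊕0⊕1⊕0⊕1⊕0 = 1
s16: b16⊕b17⊕b18⊕b19⊕b20⊕b21⊕b22⊕b23⊕b24⊕b25⊕b26⊕b27⊕b28⊕b29⊕b30⊕b31 = 1⊕0⊕1⊕0⊕0⊕1⊕0⊕1⊕1⊕1⊕1⊕0⊕1⊕0⊕1⊕0 = 1
Syndrome (s16...s1) = 11110 → position 30.
Flip bit 30: corrected codeword = 1000010000011111010010111101000
Data bits at positions 3,5,6,7,9,10,11,12,13,14,15,17,18,19,20,21,22,23,24,25,26,27,28,29,30,31: 00100001111010010111101000

00100001111010010111101000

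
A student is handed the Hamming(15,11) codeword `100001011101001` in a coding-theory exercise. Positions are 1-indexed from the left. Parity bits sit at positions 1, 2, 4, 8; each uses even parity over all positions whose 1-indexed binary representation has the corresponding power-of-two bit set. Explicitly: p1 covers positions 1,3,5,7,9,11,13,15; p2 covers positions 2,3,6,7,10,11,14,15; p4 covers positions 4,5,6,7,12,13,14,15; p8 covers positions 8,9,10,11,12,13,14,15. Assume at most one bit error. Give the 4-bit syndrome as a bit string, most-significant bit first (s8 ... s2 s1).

s1: b1⊕b3⊕b5⊕b7⊕b9⊕b11⊕b13⊕b15 = 1⊕0⊕0⊕0⊕1⊕0⊕0⊕1 = 1
s2: b2⊕b3⊕b6⊕b7⊕b10⊕b11⊕b14⊕b15 = 0⊕0⊕1⊕0⊕1⊕0⊕0⊕1 = 1
s4: b4⊕b5⊕b6⊕b7⊕b12⊕b13⊕b14⊕b15 = 0⊕0⊕1⊕0⊕1⊕0⊕0⊕1 = 1
s8: b8⊕b9⊕b10⊕b11⊕b12⊕b13⊕b14⊕b15 = 1⊕1⊕1⊕0⊕1⊕0⊕0⊕1 = 1
Syndrome (s8...s1) = 1111 → position 15.

1111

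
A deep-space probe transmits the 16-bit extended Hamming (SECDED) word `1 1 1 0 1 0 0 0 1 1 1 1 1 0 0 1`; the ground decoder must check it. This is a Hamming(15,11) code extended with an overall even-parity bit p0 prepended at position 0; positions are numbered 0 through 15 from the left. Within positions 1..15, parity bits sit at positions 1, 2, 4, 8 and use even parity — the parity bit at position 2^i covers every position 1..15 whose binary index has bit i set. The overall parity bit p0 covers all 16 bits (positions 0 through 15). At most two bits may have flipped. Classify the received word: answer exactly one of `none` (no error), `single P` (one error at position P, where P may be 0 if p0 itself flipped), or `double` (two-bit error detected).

s1: b1⊕b3⊕b5⊕b7⊕b9⊕b11⊕b13⊕b15 = 1⊕0⊕0⊕0⊕1⊕1⊕0⊕1 = 0
s2: b2⊕b3⊕b6⊕b7⊕b10⊕b11⊕b14⊕b15 = 1⊕0⊕0⊕0⊕1⊕1⊕0⊕1 = 0
s4: b4⊕b5⊕b6⊕b7⊕b12⊕b13⊕b14⊕b15 = 1⊕0⊕0⊕0⊕1⊕0⊕0⊕1 = 1
s8: b8⊕b9⊕b10⊕b11⊕b12⊕b13⊕b14⊕b15 = 1⊕1⊕1⊕1⊕1⊕0⊕0⊕1 = 0
Syndrome (s8...s1) = 0100 → position 4.
Overall parity (XOR of all 16 bits, including p0): 1⊕1⊕1⊕0⊕1⊕0⊕0⊕0⊕1⊕1⊕1⊕1⊕1⊕0⊕0⊕1 = 0
Overall=0, syndrome position=4 → double-bit error detected (uncorrectable).

double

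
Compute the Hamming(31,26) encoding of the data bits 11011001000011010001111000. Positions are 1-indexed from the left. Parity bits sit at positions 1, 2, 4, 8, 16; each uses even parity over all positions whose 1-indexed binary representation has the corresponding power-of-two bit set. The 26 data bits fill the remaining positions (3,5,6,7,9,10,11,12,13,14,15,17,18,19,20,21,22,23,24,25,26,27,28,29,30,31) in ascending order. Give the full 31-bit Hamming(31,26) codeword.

0011101010010001011010001111000

Place data bits at non-power-of-two positions: b3=1, b5=1, b6=0, b7=1, b9=1, b10=0, b11=0, b12=1, b13=0, b14=0, b15=0, b17=0, b18=1, b19=1, b20=0, b21=1, b22=0, b23=0, b24=0, b25=1, b26=1, b27=1, b28=1, b29=0, b30=0, b31=0.
p1 = XOR of data positions {3,5,7,9,11,13,15,17,19,21,23,25,27,29,31} = 1⊕1⊕1⊕1⊕0⊕0⊕0⊕0⊕1⊕1⊕0⊕1⊕1⊕0⊕0 = 0
p2 = XOR of data positions {3,6,7,10,11,14,15,18,19,22,23,26,27,30,31} = 1⊕0⊕1⊕0⊕0⊕0⊕0⊕1⊕1⊕0⊕0⊕1⊕1⊕0⊕0 = 0
p4 = XOR of data positions {5,6,7,12,13,14,15,20,21,22,23,28,29,30,31} = 1⊕0⊕1⊕1⊕0⊕0⊕0⊕0⊕1⊕0⊕0⊕1⊕0⊕0⊕0 = 1
p8 = XOR of data positions {9,10,11,12,13,14,15,24,25,26,27,28,29,30,31} = 1⊕0⊕0⊕1⊕0⊕0⊕0⊕0⊕1⊕1⊕1⊕1⊕0⊕0⊕0 = 0
p16 = XOR of data positions {17,18,19,20,21,22,23,24,25,26,27,28,29,30,31} = 0⊕1⊕1⊕0⊕1⊕0⊕0⊕0⊕1⊕1⊕1⊕1⊕0⊕0⊕0 = 1
Codeword b1..b31 = 0011101010010001011010001111000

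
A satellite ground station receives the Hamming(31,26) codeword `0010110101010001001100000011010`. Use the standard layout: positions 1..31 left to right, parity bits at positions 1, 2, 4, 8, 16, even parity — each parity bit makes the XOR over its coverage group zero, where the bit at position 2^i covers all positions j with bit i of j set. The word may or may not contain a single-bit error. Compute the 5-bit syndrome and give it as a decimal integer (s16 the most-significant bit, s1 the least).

s1: b1⊕b3⊕b5⊕b7⊕b9⊕b11⊕b13⊕b15⊕b17⊕b19⊕b21⊕b23⊕b25⊕b27⊕b29⊕b31 = 0⊕1⊕1⊕0⊕0⊕0⊕0⊕0⊕0⊕1⊕0⊕0⊕0⊕1⊕0⊕0 = 0
s2: b2⊕b3⊕b6⊕b7⊕b10⊕b11⊕b14⊕b15⊕b18⊕b19⊕b22⊕b23⊕b26⊕b27⊕b30⊕b31 = 0⊕1⊕1⊕0⊕1⊕0⊕0⊕0⊕0⊕1⊕0⊕0⊕0⊕1⊕1⊕0 = 0
s4: b4⊕b5⊕b6⊕b7⊕b12⊕b13⊕b14⊕b15⊕b20⊕b21⊕b22⊕b23⊕b28⊕b29⊕b30⊕b31 = 0⊕1⊕1⊕0⊕1⊕0⊕0⊕0⊕1⊕0⊕0⊕0⊕1⊕0⊕1⊕0 = 0
s8: b8⊕b9⊕b10⊕b11⊕b12⊕b13⊕b14⊕b15⊕b24⊕b25⊕b26⊕b27⊕b28⊕b29⊕b30⊕b31 = 1⊕0⊕1⊕0⊕1⊕0⊕0⊕0⊕0⊕0⊕0⊕1⊕1⊕0⊕1⊕0 = 0
s16: b16⊕b17⊕b18⊕b19⊕b20⊕b21⊕b22⊕b23⊕b24⊕b25⊕b26⊕b27⊕b28⊕b29⊕b30⊕b31 = 1⊕0⊕0⊕1⊕1⊕0⊕0⊕0⊕0⊕0⊕0⊕1⊕1⊕0⊕1⊕0 = 0
Syndrome (s16...s1) = 00000 → position 0 (no error).

0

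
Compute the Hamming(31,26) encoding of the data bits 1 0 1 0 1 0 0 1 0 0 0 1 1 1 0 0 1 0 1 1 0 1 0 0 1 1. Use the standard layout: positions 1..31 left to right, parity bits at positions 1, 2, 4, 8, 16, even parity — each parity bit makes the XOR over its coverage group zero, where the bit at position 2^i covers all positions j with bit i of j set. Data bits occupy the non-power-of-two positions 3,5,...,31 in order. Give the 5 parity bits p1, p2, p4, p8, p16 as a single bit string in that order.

Place data bits at non-power-of-two positions: b3=1, b5=0, b6=1, b7=0, b9=1, b10=0, b11=0, b12=1, b13=0, b14=0, b15=0, b17=1, b18=1, b19=1, b20=0, b21=0, b22=1, b23=0, b24=1, b25=1, b26=0, b27=1, b28=0, b29=0, b30=1, b31=1.
p1 = XOR of data positions {3,5,7,9,11,13,15,17,19,21,23,25,27,29,31} = 1⊕0⊕0⊕1⊕0⊕0⊕0⊕1⊕1⊕0⊕0⊕1⊕1⊕0⊕1 = 1
p2 = XOR of data positions {3,6,7,10,11,14,15,18,19,22,23,26,27,30,31} = 1⊕1⊕0⊕0⊕0⊕0⊕0⊕1⊕1⊕1⊕0⊕0⊕1⊕1⊕1 = 0
p4 = XOR of data positions {5,6,7,12,13,14,15,20,21,22,23,28,29,30,31} = 0⊕1⊕0⊕1⊕0⊕0⊕0⊕0⊕0⊕1⊕0⊕0⊕0⊕1⊕1 = 1
p8 = XOR of data positions {9,10,11,12,13,14,15,24,25,26,27,28,29,30,31} = 1⊕0⊕0⊕1⊕0⊕0⊕0⊕1⊕1⊕0⊕1⊕0⊕0⊕1⊕1 = 1
p16 = XOR of data positions {17,18,19,20,21,22,23,24,25,26,27,28,29,30,31} = 1⊕1⊕1⊕0⊕0⊕1⊕0⊕1⊕1⊕0⊕1⊕0⊕0⊕1⊕1 = 1
Parity bits p1,p2,p4,p8,p16 = 10111

10111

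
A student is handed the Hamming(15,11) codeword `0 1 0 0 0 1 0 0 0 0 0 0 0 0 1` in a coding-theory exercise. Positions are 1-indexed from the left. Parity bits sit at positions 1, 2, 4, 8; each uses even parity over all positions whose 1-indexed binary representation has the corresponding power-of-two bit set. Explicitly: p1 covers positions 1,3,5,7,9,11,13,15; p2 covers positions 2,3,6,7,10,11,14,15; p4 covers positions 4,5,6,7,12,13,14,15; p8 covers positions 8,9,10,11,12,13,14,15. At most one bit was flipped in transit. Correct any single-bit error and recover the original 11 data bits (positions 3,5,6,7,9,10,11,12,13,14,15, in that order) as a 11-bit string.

00100010001

s1: b1⊕b3⊕b5⊕b7⊕b9⊕b11⊕b13⊕b15 = 0⊕0⊕0⊕0⊕0⊕0⊕0⊕1 = 1
s2: b2⊕b3⊕b6⊕b7⊕b10⊕b11⊕b14⊕b15 = 1⊕0⊕1⊕0⊕0⊕0⊕0⊕1 = 1
s4: b4⊕b5⊕b6⊕b7⊕b12⊕b13⊕b14⊕b15 = 0⊕0⊕1⊕0⊕0⊕0⊕0⊕1 = 0
s8: b8⊕b9⊕b10⊕b11⊕b12⊕b13⊕b14⊕b15 = 0⊕0⊕0⊕0⊕0⊕0⊕0⊕1 = 1
Syndrome (s8...s1) = 1011 → position 11.
Flip bit 11: corrected codeword = 010001000010001
Data bits at positions 3,5,6,7,9,10,11,12,13,14,15: 00100010001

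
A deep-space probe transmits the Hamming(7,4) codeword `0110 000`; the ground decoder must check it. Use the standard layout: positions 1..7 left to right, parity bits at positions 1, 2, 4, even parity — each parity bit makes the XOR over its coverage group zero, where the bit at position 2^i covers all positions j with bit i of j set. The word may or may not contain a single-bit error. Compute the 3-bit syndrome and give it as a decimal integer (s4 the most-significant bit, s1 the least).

s1: b1⊕b3⊕b5⊕b7 = 0⊕1⊕0⊕0 = 1
s2: b2⊕b3⊕b6⊕b7 = 1⊕1⊕0⊕0 = 0
s4: b4⊕b5⊕b6⊕b7 = 0⊕0⊕0⊕0 = 0
Syndrome (s4...s1) = 001 → position 1.

1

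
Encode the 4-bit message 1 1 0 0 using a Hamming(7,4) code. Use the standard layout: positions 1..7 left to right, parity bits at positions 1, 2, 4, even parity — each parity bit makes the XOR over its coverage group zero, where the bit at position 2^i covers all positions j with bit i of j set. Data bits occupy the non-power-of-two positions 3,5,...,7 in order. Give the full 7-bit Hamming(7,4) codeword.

0111100

Place data bits at non-power-of-two positions: b3=1, b5=1, b6=0, b7=0.
p1 = XOR of data positions {3,5,7} = 1⊕1⊕0 = 0
p2 = XOR of data positions {3,6,7} = 1⊕0⊕0 = 1
p4 = XOR of data positions {5,6,7} = 1⊕0⊕0 = 1
Codeword b1..b7 = 0111100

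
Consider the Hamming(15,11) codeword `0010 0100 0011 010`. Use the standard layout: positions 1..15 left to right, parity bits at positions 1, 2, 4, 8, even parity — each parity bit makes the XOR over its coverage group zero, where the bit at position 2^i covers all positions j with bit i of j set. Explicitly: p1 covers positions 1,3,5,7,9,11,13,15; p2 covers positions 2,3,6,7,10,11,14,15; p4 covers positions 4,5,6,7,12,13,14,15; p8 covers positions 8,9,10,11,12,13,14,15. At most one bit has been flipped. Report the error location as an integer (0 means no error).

s1: b1⊕b3⊕b5⊕b7⊕b9⊕b11⊕b13⊕b15 = 0⊕1⊕0⊕0⊕0⊕1⊕0⊕0 = 0
s2: b2⊕b3⊕b6⊕b7⊕b10⊕b11⊕b14⊕b15 = 0⊕1⊕1⊕0⊕0⊕1⊕1⊕0 = 0
s4: b4⊕b5⊕b6⊕b7⊕b12⊕b13⊕b14⊕b15 = 0⊕0⊕1⊕0⊕1⊕0⊕1⊕0 = 1
s8: b8⊕b9⊕b10⊕b11⊕b12⊕b13⊕b14⊕b15 = 0⊕0⊕0⊕1⊕1⊕0⊕1⊕0 = 1
Syndrome (s8...s1) = 1100 → position 12.

12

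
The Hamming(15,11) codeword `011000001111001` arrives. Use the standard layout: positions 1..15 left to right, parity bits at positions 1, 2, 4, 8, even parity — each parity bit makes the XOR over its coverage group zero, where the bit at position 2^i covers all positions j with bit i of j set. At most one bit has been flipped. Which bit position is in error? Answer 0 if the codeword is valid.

10

s1: b1⊕b3⊕b5⊕b7⊕b9⊕b11⊕b13⊕b15 = 0⊕1⊕0⊕0⊕1⊕1⊕0⊕1 = 0
s2: b2⊕b3⊕b6⊕b7⊕b10⊕b11⊕b14⊕b15 = 1⊕1⊕0⊕0⊕1⊕1⊕0⊕1 = 1
s4: b4⊕b5⊕b6⊕b7⊕b12⊕b13⊕b14⊕b15 = 0⊕0⊕0⊕0⊕1⊕0⊕0⊕1 = 0
s8: b8⊕b9⊕b10⊕b11⊕b12⊕b13⊕b14⊕b15 = 0⊕1⊕1⊕1⊕1⊕0⊕0⊕1 = 1
Syndrome (s8...s1) = 1010 → position 10.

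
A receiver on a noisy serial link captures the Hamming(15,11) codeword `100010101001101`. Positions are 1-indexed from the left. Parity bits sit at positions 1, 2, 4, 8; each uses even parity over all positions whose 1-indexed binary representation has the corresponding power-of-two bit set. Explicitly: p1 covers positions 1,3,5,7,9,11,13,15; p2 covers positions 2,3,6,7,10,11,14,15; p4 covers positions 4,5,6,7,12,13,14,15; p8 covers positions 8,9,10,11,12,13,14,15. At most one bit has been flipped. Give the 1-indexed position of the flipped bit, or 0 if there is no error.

4

s1: b1⊕b3⊕b5⊕b7⊕b9⊕b11⊕b13⊕b15 = 1⊕0⊕1⊕1⊕1⊕0⊕1⊕1 = 0
s2: b2⊕b3⊕b6⊕b7⊕b10⊕b11⊕b14⊕b15 = 0⊕0⊕0⊕1⊕0⊕0⊕0⊕1 = 0
s4: b4⊕b5⊕b6⊕b7⊕b12⊕b13⊕b14⊕b15 = 0⊕1⊕0⊕1⊕1⊕1⊕0⊕1 = 1
s8: b8⊕b9⊕b10⊕b11⊕b12⊕b13⊕b14⊕b15 = 0⊕1⊕0⊕0⊕1⊕1⊕0⊕1 = 0
Syndrome (s8...s1) = 0100 → position 4.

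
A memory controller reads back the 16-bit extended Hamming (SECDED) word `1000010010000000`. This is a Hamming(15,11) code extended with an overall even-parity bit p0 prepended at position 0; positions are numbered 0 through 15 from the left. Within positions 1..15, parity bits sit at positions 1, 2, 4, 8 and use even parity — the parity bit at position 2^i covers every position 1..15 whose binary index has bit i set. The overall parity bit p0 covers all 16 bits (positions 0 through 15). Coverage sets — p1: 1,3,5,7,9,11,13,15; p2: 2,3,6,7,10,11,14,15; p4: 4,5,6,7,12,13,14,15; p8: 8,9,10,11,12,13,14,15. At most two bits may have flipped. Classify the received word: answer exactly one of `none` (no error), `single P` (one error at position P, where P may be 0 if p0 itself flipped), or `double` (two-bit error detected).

single 13

s1: b1⊕b3⊕b5⊕b7⊕b9⊕b11⊕b13⊕b15 = 0⊕0⊕1⊕0⊕0⊕0⊕0⊕0 = 1
s2: b2⊕b3⊕b6⊕b7⊕b10⊕b11⊕b14⊕b15 = 0⊕0⊕0⊕0⊕0⊕0⊕0⊕0 = 0
s4: b4⊕b5⊕b6⊕b7⊕b12⊕b13⊕b14⊕b15 = 0⊕1⊕0⊕0⊕0⊕0⊕0⊕0 = 1
s8: b8⊕b9⊕b10⊕b11⊕b12⊕b13⊕b14⊕b15 = 1⊕0⊕0⊕0⊕0⊕0⊕0⊕0 = 1
Syndrome (s8...s1) = 1101 → position 13.
Overall parity (XOR of all 16 bits, including p0): 1⊕0⊕0⊕0⊕0⊕1⊕0⊕0⊕1⊕0⊕0⊕0⊕0⊕0⊕0⊕0 = 1
Overall=1, syndrome position=13 → single-bit error at position 13.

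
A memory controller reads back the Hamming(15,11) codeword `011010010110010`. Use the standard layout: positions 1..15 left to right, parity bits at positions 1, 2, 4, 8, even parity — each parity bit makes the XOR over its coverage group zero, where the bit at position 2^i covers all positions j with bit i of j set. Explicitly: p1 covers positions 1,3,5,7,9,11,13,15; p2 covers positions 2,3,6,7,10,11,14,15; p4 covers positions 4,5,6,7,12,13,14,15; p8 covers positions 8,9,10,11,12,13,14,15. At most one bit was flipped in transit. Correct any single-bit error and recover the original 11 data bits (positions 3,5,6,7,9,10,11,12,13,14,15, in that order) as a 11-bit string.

01000110010

s1: b1⊕b3⊕b5⊕b7⊕b9⊕b11⊕b13⊕b15 = 0⊕1⊕1⊕0⊕0⊕1⊕0⊕0 = 1
s2: b2⊕b3⊕b6⊕b7⊕b10⊕b11⊕b14⊕b15 = 1⊕1⊕0⊕0⊕1⊕1⊕1⊕0 = 1
s4: b4⊕b5⊕b6⊕b7⊕b12⊕b13⊕b14⊕b15 = 0⊕1⊕0⊕0⊕0⊕0⊕1⊕0 = 0
s8: b8⊕b9⊕b10⊕b11⊕b12⊕b13⊕b14⊕b15 = 1⊕0⊕1⊕1⊕0⊕0⊕1⊕0 = 0
Syndrome (s8...s1) = 0011 → position 3.
Flip bit 3: corrected codeword = 010010010110010
Data bits at positions 3,5,6,7,9,10,11,12,13,14,15: 01000110010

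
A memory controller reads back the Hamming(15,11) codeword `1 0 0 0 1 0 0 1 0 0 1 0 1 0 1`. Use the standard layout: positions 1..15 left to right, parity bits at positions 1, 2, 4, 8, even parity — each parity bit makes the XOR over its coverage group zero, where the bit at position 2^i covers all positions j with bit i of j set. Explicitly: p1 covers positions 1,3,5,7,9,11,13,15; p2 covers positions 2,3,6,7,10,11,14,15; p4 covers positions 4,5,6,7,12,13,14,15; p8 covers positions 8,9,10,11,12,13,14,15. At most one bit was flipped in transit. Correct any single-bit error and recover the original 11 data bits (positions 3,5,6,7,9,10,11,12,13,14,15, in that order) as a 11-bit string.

00000010101

s1: b1⊕b3⊕b5⊕b7⊕b9⊕b11⊕b13⊕b15 = 1⊕0⊕1⊕0⊕0⊕1⊕1⊕1 = 1
s2: b2⊕b3⊕b6⊕b7⊕b10⊕b11⊕b14⊕b15 = 0⊕0⊕0⊕0⊕0⊕1⊕0⊕1 = 0
s4: b4⊕b5⊕b6⊕b7⊕b12⊕b13⊕b14⊕b15 = 0⊕1⊕0⊕0⊕0⊕1⊕0⊕1 = 1
s8: b8⊕b9⊕b10⊕b11⊕b12⊕b13⊕b14⊕b15 = 1⊕0⊕0⊕1⊕0⊕1⊕0⊕1 = 0
Syndrome (s8...s1) = 0101 → position 5.
Flip bit 5: corrected codeword = 100000010010101
Data bits at positions 3,5,6,7,9,10,11,12,13,14,15: 00000010101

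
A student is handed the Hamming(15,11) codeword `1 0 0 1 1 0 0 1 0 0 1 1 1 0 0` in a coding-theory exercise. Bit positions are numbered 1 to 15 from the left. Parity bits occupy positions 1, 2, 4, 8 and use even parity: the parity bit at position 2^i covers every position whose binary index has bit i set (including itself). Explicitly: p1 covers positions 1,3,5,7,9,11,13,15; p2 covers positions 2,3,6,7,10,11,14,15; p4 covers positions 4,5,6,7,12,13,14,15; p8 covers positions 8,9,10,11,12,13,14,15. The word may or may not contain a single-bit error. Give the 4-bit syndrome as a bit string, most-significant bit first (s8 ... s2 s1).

s1: b1⊕b3⊕b5⊕b7⊕b9⊕b11⊕b13⊕b15 = 1⊕0⊕1⊕0⊕0⊕1⊕1⊕0 = 0
s2: b2⊕b3⊕b6⊕b7⊕b10⊕b11⊕b14⊕b15 = 0⊕0⊕0⊕0⊕0⊕1⊕0⊕0 = 1
s4: b4⊕b5⊕b6⊕b7⊕b12⊕b13⊕b14⊕b15 = 1⊕1⊕0⊕0⊕1⊕1⊕0⊕0 = 0
s8: b8⊕b9⊕b10⊕b11⊕b12⊕b13⊕b14⊕b15 = 1⊕0⊕0⊕1⊕1⊕1⊕0⊕0 = 0
Syndrome (s8...s1) = 0010 → position 2.

0010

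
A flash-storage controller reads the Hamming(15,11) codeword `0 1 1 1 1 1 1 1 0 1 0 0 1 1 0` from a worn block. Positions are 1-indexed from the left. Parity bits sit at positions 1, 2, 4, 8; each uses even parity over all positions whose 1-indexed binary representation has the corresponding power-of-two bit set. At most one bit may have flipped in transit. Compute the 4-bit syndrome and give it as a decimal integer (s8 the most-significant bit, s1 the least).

0

s1: b1⊕b3⊕b5⊕b7⊕b9⊕b11⊕b13⊕b15 = 0⊕1⊕1⊕1⊕0⊕0⊕1⊕0 = 0
s2: b2⊕b3⊕b6⊕b7⊕b10⊕b11⊕b14⊕b15 = 1⊕1⊕1⊕1⊕1⊕0⊕1⊕0 = 0
s4: b4⊕b5⊕b6⊕b7⊕b12⊕b13⊕b14⊕b15 = 1⊕1⊕1⊕1⊕0⊕1⊕1⊕0 = 0
s8: b8⊕b9⊕b10⊕b11⊕b12⊕b13⊕b14⊕b15 = 1⊕0⊕1⊕0⊕0⊕1⊕1⊕0 = 0
Syndrome (s8...s1) = 0000 → position 0 (no error).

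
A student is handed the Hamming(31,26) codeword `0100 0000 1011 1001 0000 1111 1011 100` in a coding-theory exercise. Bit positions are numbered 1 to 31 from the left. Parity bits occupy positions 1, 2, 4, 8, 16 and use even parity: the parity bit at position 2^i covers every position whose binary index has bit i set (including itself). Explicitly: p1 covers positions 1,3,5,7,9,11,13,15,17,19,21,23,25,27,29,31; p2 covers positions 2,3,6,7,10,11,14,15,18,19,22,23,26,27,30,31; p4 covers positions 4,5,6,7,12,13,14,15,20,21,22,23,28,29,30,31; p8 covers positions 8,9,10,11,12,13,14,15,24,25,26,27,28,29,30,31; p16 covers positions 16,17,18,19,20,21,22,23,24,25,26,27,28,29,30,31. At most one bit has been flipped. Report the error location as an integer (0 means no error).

30

s1: b1⊕b3⊕b5⊕b7⊕b9⊕b11⊕b13⊕b15⊕b17⊕b19⊕b21⊕b23⊕b25⊕b27⊕b29⊕b31 = 0⊕0⊕0⊕0⊕1⊕1⊕1⊕0⊕0⊕0⊕1⊕1⊕1⊕1⊕1⊕0 = 0
s2: b2⊕b3⊕b6⊕b7⊕b10⊕b11⊕b14⊕b15⊕b18⊕b19⊕b22⊕b23⊕b26⊕b27⊕b30⊕b31 = 1⊕0⊕0⊕0⊕0⊕1⊕0⊕0⊕0⊕0⊕1⊕1⊕0⊕1⊕0⊕0 = 1
s4: b4⊕b5⊕b6⊕b7⊕b12⊕b13⊕b14⊕b15⊕b20⊕b21⊕b22⊕b23⊕b28⊕b29⊕b30⊕b31 = 0⊕0⊕0⊕0⊕1⊕1⊕0⊕0⊕0⊕1⊕1⊕1⊕1⊕1⊕0⊕0 = 1
s8: b8⊕b9⊕b10⊕b11⊕b12⊕b13⊕b14⊕b15⊕b24⊕b25⊕b26⊕b27⊕b28⊕b29⊕b30⊕b31 = 0⊕1⊕0⊕1⊕1⊕1⊕0⊕0⊕1⊕1⊕0⊕1⊕1⊕1⊕0⊕0 = 1
s16: b16⊕b17⊕b18⊕b19⊕b20⊕b21⊕b22⊕b23⊕b24⊕b25⊕b26⊕b27⊕b28⊕b29⊕b30⊕b31 = 1⊕0⊕0⊕0⊕0⊕1⊕1⊕1⊕1⊕1⊕0⊕1⊕1⊕1⊕0⊕0 = 1
Syndrome (s16...s1) = 11110 → position 30.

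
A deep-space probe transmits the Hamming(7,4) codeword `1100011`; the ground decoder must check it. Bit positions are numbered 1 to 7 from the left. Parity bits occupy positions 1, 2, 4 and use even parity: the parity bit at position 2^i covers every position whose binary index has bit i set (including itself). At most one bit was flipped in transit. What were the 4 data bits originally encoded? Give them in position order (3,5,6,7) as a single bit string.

0011

s1: b1⊕b3⊕b5⊕b7 = 1⊕0⊕0⊕1 = 0
s2: b2⊕b3⊕b6⊕b7 = 1⊕0⊕1⊕1 = 1
s4: b4⊕b5⊕b6⊕b7 = 0⊕0⊕1⊕1 = 0
Syndrome (s4...s1) = 010 → position 2.
Flip bit 2: corrected codeword = 1000011
Data bits at positions 3,5,6,7: 0011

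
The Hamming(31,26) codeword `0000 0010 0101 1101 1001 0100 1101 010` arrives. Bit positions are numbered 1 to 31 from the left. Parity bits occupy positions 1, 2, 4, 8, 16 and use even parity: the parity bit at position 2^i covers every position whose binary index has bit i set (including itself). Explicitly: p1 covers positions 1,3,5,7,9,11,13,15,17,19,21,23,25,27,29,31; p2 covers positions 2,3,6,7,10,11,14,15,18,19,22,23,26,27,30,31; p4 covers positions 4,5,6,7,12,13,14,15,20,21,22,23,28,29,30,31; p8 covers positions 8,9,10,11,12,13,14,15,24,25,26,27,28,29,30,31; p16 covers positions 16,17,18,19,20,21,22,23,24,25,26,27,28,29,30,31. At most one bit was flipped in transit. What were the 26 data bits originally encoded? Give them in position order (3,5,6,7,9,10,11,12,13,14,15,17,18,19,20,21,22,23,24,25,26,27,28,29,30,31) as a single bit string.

00010101110100101001101010

s1: b1⊕b3⊕b5⊕b7⊕b9⊕b11⊕b13⊕b15⊕b17⊕b19⊕b21⊕b23⊕b25⊕b27⊕b29⊕b31 = 0⊕0⊕0⊕1⊕0⊕0⊕1⊕0⊕1⊕0⊕0⊕0⊕1⊕0⊕0⊕0 = 0
s2: b2⊕b3⊕b6⊕b7⊕b10⊕b11⊕b14⊕b15⊕b18⊕b19⊕b22⊕b23⊕b26⊕b27⊕b30⊕b31 = 0⊕0⊕0⊕1⊕1⊕0⊕1⊕0⊕0⊕0⊕1⊕0⊕1⊕0⊕1⊕0 = 0
s4: b4⊕b5⊕b6⊕b7⊕b12⊕b13⊕b14⊕b15⊕b20⊕b21⊕b22⊕b23⊕b28⊕b29⊕b30⊕b31 = 0⊕0⊕0⊕1⊕1⊕1⊕1⊕0⊕1⊕0⊕1⊕0⊕1⊕0⊕1⊕0 = 0
s8: b8⊕b9⊕b10⊕b11⊕b12⊕b13⊕b14⊕b15⊕b24⊕b25⊕b26⊕b27⊕b28⊕b29⊕b30⊕b31 = 0⊕0⊕1⊕0⊕1⊕1⊕1⊕0⊕0⊕1⊕1⊕0⊕1⊕0⊕1⊕0 = 0
s16: b16⊕b17⊕b18⊕b19⊕b20⊕b21⊕b22⊕b23⊕b24⊕b25⊕b26⊕b27⊕b28⊕b29⊕b30⊕b31 = 1⊕1⊕0⊕0⊕1⊕0⊕1⊕0⊕0⊕1⊕1⊕0⊕1⊕0⊕1⊕0 = 0
Syndrome (s16...s1) = 00000 → position 0 (no error).
No correction needed.
Data bits at positions 3,5,6,7,9,10,11,12,13,14,15,17,18,19,20,21,22,23,24,25,26,27,28,29,30,31: 00010101110100101001101010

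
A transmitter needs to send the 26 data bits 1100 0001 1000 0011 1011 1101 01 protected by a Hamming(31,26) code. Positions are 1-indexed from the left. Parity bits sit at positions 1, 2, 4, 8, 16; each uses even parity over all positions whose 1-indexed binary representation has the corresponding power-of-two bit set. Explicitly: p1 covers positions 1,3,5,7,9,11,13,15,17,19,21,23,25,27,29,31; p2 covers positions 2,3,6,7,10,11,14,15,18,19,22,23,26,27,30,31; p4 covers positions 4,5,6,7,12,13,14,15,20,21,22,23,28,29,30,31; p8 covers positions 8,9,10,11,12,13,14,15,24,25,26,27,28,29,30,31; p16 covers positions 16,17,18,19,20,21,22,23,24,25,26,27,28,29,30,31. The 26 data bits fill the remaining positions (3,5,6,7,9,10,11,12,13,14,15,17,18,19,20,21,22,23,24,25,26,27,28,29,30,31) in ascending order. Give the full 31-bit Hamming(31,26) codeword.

0110100000011001000111011110101

Place data bits at non-power-of-two positions: b3=1, b5=1, b6=0, b7=0, b9=0, b10=0, b11=0, b12=1, b13=1, b14=0, b15=0, b17=0, b18=0, b19=0, b20=1, b21=1, b22=1, b23=0, b24=1, b25=1, b26=1, b27=1, b28=0, b29=1, b30=0, b31=1.
p1 = XOR of data positions {3,5,7,9,11,13,15,17,19,21,23,25,27,29,31} = 1⊕1⊕0⊕0⊕0⊕1⊕0⊕0⊕0⊕1⊕0⊕1⊕1⊕1⊕1 = 0
p2 = XOR of data positions {3,6,7,10,11,14,15,18,19,22,23,26,27,30,31} = 1⊕0⊕0⊕0⊕0⊕0⊕0⊕0⊕0⊕1⊕0⊕1⊕1⊕0⊕1 = 1
p4 = XOR of data positions {5,6,7,12,13,14,15,20,21,22,23,28,29,30,31} = 1⊕0⊕0⊕1⊕1⊕0⊕0⊕1⊕1⊕1⊕0⊕0⊕1⊕0⊕1 = 0
p8 = XOR of data positions {9,10,11,12,13,14,15,24,25,26,27,28,29,30,31} = 0⊕0⊕0⊕1⊕1⊕0⊕0⊕1⊕1⊕1⊕1⊕0⊕1⊕0⊕1 = 0
p16 = XOR of data positions {17,18,19,20,21,22,23,24,25,26,27,28,29,30,31} = 0⊕0⊕0⊕1⊕1⊕1⊕0⊕1⊕1⊕1⊕1⊕0⊕1⊕0⊕1 = 1
Codeword b1..b31 = 0110100000011001000111011110101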